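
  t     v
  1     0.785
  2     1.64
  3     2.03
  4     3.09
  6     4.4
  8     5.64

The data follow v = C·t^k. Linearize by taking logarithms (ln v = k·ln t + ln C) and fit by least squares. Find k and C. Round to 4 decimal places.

With ln vᵢ as the transformed response and ln tᵢ as the regressor:
Σln t = 7.0493, Σ(ln t)² = 11.1437, Σln v = 5.3003, Σln t·ln v = 8.9366.
Equations: 11.1437·k + 7.0493·ln C = 8.9366;  7.0493·k + 6·ln C = 5.3003.
Solving (det = 17.1702): k = 0.94678, ln C = -0.22896, so C = exp(-0.22896) = 0.79536.

k = 0.9468, C = 0.7954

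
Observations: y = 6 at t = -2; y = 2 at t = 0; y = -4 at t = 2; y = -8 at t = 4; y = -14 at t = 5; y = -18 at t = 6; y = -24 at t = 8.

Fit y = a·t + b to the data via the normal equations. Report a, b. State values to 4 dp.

The normal system MᵀM·[a, b]ᵀ = Mᵀy is [[149, 23]; [23, 7]]·[a, b]ᵀ = [-422, -60]ᵀ.
Determinant 149·7 − 23² = 514.
a = ((-422)·7 − 23·(-60))/514 = -787/257; b = (149·(-60) − 23·(-422))/514 = 383/257.

a = -3.0623, b = 1.4903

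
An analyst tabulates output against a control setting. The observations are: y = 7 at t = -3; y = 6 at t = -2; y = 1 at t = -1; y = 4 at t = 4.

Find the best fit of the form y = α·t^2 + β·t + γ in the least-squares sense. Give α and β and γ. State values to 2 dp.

The normal equations are: 354·α + 28·β + 30·γ = 152;  28·α + 30·β + (-2)·γ = -18;  30·α + (-2)·β + 4·γ = 18.
(Σt^2·t^2 = 354, Σt^2·t = 28, Σt^2 = 30, Σt·t = 30, Σt = -2, Σ1 = 4, Σt^2·y = 152, Σt·y = -18, Σy = 18.)
Inverting the 3×3 Gram matrix, [α, β, γ]ᵀ = [20/43, -1, 22/43]ᵀ.

α = 0.47, β = -1.00, γ = 0.51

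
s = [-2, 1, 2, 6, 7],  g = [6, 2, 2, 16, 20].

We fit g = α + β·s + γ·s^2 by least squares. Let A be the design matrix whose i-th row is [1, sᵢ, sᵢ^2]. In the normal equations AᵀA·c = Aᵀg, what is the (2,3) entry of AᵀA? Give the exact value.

560

Row 2 ↔ basis s, column 3 ↔ basis s^2, so (AᵀA)_{2,3} = Σᵢ (s)·(s^2) = (-2)·(4) + (1)·(1) + (2)·(4) + (6)·(36) + (7)·(49) = 560.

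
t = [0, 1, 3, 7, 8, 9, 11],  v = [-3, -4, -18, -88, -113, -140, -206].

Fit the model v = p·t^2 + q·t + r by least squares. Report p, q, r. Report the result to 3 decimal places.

With design matrix A, AᵀA = [[27781, 2943, 325]; [2943, 325, 39]; [325, 39, 7]] and Aᵀv = [-47976, -5104, -572]ᵀ.
Inverting the 3×3 Gram matrix, [p, q, r]ᵀ = [-59659/37191, -11603/12397, -6838/3381]ᵀ.

p = -1.604, q = -0.936, r = -2.022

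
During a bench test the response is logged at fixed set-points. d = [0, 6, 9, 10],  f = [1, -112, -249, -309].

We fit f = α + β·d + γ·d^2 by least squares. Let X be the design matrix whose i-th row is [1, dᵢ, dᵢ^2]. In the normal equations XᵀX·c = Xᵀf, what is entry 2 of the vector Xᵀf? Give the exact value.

-6003

Entry 2 ↔ basis d, so (Xᵀf)_{2} = Σᵢ (d)·fᵢ = (0)·(1) + (6)·(-112) + (9)·(-249) + (10)·(-309) = -6003.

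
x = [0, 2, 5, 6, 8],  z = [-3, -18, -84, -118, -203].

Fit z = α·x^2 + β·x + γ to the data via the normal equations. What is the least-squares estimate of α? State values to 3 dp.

Compute the Gram sums: Σx^2·x^2 = 6033, Σx^2·x = 861, Σx^2 = 129, Σx·x = 129, Σx = 21, Σ1 = 5.
Right-hand side: Σx^2·z = -19412, Σx·z = -2788, Σz = -426.
Normal equations: [[6033, 861, 129]; [861, 129, 21]; [129, 21, 5]]·[α, β, γ]ᵀ = [-19412, -2788, -426]ᵀ.
Row-reducing yields α = -430/147, β = -67/42, γ = -297/98.

α = -2.925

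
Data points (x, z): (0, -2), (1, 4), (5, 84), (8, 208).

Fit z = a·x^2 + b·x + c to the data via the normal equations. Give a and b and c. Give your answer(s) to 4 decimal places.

Forming AᵀA = [[4722, 638, 90]; [638, 90, 14]; [90, 14, 4]] and Aᵀz = [15416, 2088, 294]ᵀ gives AᵀA·[a, b, c]ᵀ = Aᵀz.
Row-reducing yields a = 2348/781, b = 1675/781, c = -1289/781.

a = 3.0064, b = 2.1447, c = -1.6504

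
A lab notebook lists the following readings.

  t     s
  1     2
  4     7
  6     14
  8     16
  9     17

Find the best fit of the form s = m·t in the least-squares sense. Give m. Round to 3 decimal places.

Sums needed: Σt·t = 198.
Right-hand side: Σt·s = 395.
Normal equations: [[198]]·[m]ᵀ = [395]ᵀ.
Hence m = 395 / 198 ≈ 1.99495.

m = 1.995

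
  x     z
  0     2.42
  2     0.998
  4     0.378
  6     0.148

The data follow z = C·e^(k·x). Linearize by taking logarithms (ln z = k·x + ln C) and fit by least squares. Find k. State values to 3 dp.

k = -0.468

With ln zᵢ as the transformed response and xᵢ as the regressor:
Σx = 12.0000, Σ(x)² = 56.0000, Σln z = -2.0016, Σx·ln z = -15.3587.
Normal system: [[56.0000, 12.0000]; [12.0000, 4]]·[k, ln C]ᵀ = [-15.3587, -2.0016]ᵀ.
Δ = 56.0000·4 − (12.0000)² = 80.0000; k = (-15.3587·4 − 12.0000·-2.0016)/80.0000 = -0.46769, ln C = (56.0000·-2.0016 − 12.0000·-15.3587)/80.0000 = 0.90266.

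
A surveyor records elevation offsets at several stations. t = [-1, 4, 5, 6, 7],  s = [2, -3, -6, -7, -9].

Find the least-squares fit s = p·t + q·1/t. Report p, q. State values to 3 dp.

p = -1.151, q = -0.562

Entries of MᵀM: Σt·t = 127, Σt·1/t = 5, Σ1/t·1/t = 202981/176400.
For Mᵀs: Σt·s = -149, Σ1/t·s = -2689/420.
So MᵀM·[p, q]ᵀ = Mᵀs: [[127, 5]; [5, 202981/176400]]·[p, q]ᵀ = [-149, -2689/420]ᵀ.
Eliminating q: (202981/176400)·(row 1) − 5·(row 2) gives (21368587/176400)·p = (202981/176400)·(-149) − 5·(-2689/420) = -24597269/176400, so p = -24597269/21368587.
Then q = ((-2689/420) − 5·(-24597269/21368587))/(202981/176400) = -12013260/21368587.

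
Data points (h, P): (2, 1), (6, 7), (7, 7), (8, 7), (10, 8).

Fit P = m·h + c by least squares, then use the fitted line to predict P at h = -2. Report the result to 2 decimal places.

P̂ = -1.57

Compute the Gram sums: Σh·h = 253, Σh = 33, Σ1 = 5.
And Σh·P = 229, ΣP = 30.
Normal equations: [[253, 33]; [33, 5]]·[m, c]ᵀ = [229, 30]ᵀ.
Eliminating c: 5·(row 1) − 33·(row 2) gives 176·m = 5·229 − 33·30 = 155, so m = 155/176.
Then c = (30 − 33·(155/176))/5 = 3/16.
At h = -2: P̂ = (155/176)·(-2) + (3/16)·(1) = -277/176.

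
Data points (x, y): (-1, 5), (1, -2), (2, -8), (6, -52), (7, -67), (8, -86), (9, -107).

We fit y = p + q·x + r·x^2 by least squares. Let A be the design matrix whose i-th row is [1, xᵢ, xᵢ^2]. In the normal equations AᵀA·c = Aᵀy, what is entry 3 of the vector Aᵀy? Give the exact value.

Entry 3 ↔ basis x^2, so (Aᵀy)_{3} = Σᵢ (x^2)·yᵢ = (1)·(5) + (1)·(-2) + (4)·(-8) + (36)·(-52) + (49)·(-67) + (64)·(-86) + (81)·(-107) = -19355.

-19355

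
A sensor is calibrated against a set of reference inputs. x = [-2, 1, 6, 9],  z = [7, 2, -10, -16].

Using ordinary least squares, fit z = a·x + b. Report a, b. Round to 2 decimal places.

The normal system MᵀM·[a, b]ᵀ = Mᵀz is [[122, 14]; [14, 4]]·[a, b]ᵀ = [-216, -17]ᵀ.
det = 122·4 − 14² = 292.
a = ((-216)·4 − 14·(-17))/292 = -313/146; b = (122·(-17) − 14·(-216))/292 = 475/146.

a = -2.14, b = 3.25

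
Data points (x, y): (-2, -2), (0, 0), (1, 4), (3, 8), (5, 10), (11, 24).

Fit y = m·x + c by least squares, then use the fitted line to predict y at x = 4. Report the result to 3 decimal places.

From the data, Σx·x = 160, Σx = 18, Σ1 = 6.
For Mᵀy: Σx·y = 346, Σy = 44.
So MᵀM·[m, c]ᵀ = Mᵀy: [[160, 18]; [18, 6]]·[m, c]ᵀ = [346, 44]ᵀ.
det = 160·6 − 18² = 636.
m = (346·6 − 18·44)/636 = 107/53; c = (160·44 − 18·346)/636 = 203/159.
At x = 4: ŷ = (107/53)·(4) + (203/159)·(1) = 1487/159.

ŷ = 9.352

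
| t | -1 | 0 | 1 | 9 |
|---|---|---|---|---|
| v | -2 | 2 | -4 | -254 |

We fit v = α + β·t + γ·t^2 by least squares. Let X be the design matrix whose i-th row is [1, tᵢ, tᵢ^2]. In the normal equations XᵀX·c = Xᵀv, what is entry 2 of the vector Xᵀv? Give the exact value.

Entry 2 ↔ basis t, so (Xᵀv)_{2} = Σᵢ (t)·vᵢ = (-1)·(-2) + (0)·(2) + (1)·(-4) + (9)·(-254) = -2288.

-2288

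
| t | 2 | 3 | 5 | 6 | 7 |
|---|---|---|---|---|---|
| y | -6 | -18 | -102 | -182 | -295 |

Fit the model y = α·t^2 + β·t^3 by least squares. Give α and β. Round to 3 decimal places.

α = 0.793, β = -0.974

From the data, Σt^2·t^2 = 4419, Σt^2·t^3 = 27983, Σt^3·t^3 = 180723.
Right-hand side: Σt^2·y = -23743, Σt^3·y = -153781.
Normal equations: [[4419, 27983]; [27983, 180723]]·[α, β]ᵀ = [-23743, -153781]ᵀ.
Δ = 4419·180723 − 27983² = 15566648.
α = ((-23743)·180723 − 27983·(-153781))/15566648 = 6173767/7783324; β = (4419·(-153781) − 27983·(-23743))/15566648 = -7578935/7783324.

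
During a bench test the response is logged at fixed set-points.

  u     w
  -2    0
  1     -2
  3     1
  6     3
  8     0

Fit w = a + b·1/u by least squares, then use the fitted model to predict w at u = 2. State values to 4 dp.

Setting ∂/∂a … = 0 gives: 5·a + (9/8)·b = 2;  (9/8)·a + (809/576)·b = -7/6.
Determinant 5·(809/576) − (9/8)² = 829/144.
a = (2·(809/576) − (9/8)·(-7/6))/(829/144) = 1187/1658; b = (5·(-7/6) − (9/8)·2)/(829/144) = -1164/829.
At u = 2: ŵ = (1187/1658)·(1) + (-1164/829)·(1/2) = 23/1658.

ŵ = 0.0139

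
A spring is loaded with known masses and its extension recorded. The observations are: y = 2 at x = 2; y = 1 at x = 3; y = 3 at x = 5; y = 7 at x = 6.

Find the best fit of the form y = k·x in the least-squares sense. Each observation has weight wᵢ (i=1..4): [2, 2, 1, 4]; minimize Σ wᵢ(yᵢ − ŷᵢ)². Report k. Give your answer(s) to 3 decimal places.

k = 1.010

With design matrix M, MᵀWM = [[195]] and MᵀWy = [197]ᵀ.
k = 197/195 = 1.01026.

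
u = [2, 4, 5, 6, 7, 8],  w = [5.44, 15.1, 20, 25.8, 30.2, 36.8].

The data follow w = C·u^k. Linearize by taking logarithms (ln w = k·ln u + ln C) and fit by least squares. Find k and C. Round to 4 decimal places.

k = 1.3725, C = 2.1602

Taking logs, ln w = k·ln u + ln C, so regress ln w on ln u.
XᵀX = [[16.3136, 9.5060]; [9.5060, 6]], rhs = [29.7115, 17.6679]ᵀ  (here Σln u = 9.5060, Σ(ln u)² = 16.3136, Σln w = 17.6679, Σln u·ln w = 29.7115).
Δ = 16.3136·6 − (9.5060)² = 7.5177; k = (29.7115·6 − 9.5060·17.6679)/7.5177 = 1.37249, ln C = (16.3136·17.6679 − 9.5060·29.7115)/7.5177 = 0.77018, so C = exp(0.77018) = 2.16016.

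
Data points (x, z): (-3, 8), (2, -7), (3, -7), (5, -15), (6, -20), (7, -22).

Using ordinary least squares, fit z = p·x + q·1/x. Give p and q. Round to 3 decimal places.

Setting ∂/∂p … = 0 gives: 132·p + 6·q = -408;  6·p + (1373/2450)·q = -755/42.
Δ = 132·(1373/2450) − 6² = 46518/1225.
p = ((-408)·(1373/2450) − 6·(-755/42))/(46518/1225) = -147967/46518; q = (132·(-755/42) − 6·(-408))/(46518/1225) = 46025/23259.

p = -3.181, q = 1.979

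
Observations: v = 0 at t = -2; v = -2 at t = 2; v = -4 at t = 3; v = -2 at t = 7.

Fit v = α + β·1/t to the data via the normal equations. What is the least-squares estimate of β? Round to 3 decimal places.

β = -2.899

Normal-equation sums: Σ1 = 4, Σ1/t = 10/21, Σ1/t·1/t = 557/882.
Right-hand side: Σv = -8, Σ1/t·v = -55/21.
Eliminating β: (557/882)·(row 1) − (10/21)·(row 2) gives (338/147)·α = (557/882)·(-8) − (10/21)·(-55/21) = -1678/441, so α = -839/507.
Then β = ((-55/21) − (10/21)·(-839/507))/(557/882) = -490/169.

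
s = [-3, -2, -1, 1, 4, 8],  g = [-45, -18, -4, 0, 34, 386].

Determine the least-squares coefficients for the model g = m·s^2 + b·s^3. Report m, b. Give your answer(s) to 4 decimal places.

m = -1.9789, b = 1.0017

With design matrix A, AᵀA = [[4451, 33517]; [33517, 267035]] and Aᵀg = [24767, 201171]ᵀ.
Eliminating b: 267035·(row 1) − 33517·(row 2) gives 65183496·m = 267035·24767 − 33517·201171 = -128992562, so m = -64496281/32591748.
Then b = (201171 − 33517·(-64496281/32591748))/267035 = 32648291/32591748.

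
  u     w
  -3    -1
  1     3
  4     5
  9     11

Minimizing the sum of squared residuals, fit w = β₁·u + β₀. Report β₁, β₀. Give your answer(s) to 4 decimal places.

AᵀA·[β₁, β₀]ᵀ = Aᵀw reads: 107·β₁ + 11·β₀ = 125;  11·β₁ + 4·β₀ = 18.
Eliminating β₀: 4·(row 1) − 11·(row 2) gives 307·β₁ = 4·125 − 11·18 = 302, so β₁ = 302/307.
Then β₀ = (18 − 11·(302/307))/4 = 551/307.

β₁ = 0.9837, β₀ = 1.7948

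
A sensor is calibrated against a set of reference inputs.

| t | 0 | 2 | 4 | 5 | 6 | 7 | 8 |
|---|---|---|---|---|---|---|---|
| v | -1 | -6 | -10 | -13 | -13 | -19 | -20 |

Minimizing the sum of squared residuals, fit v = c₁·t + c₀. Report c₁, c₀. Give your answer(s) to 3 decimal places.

c₁ = -2.371, c₀ = -0.874

Entries of AᵀA: Σt·t = 194, Σt = 32, Σ1 = 7.
And Σt·v = -488, Σv = -82.
AᵀA·[c₁, c₀]ᵀ = Aᵀv becomes [[194, 32]; [32, 7]]·[c₁, c₀]ᵀ = [-488, -82]ᵀ.
Δ = 194·7 − 32² = 334.
c₁ = ((-488)·7 − 32·(-82))/334 = -396/167; c₀ = (194·(-82) − 32·(-488))/334 = -146/167.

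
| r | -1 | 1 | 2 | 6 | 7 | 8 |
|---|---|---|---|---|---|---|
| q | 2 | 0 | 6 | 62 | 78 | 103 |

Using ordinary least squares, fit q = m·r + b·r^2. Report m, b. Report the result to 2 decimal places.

m = 0.25, b = 1.59

Setting ∂/∂m … = 0 gives: 155·m + 1079·b = 1752;  1079·m + 7811·b = 12672.
(Σr·r = 155, Σr·r^2 = 1079, Σr^2·r^2 = 7811, Σr·q = 1752, Σr^2·q = 12672.)
Eliminating b: 7811·(row 1) − 1079·(row 2) gives 46464·m = 7811·1752 − 1079·12672 = 11784, so m = 491/1936.
Then b = (12672 − 1079·(491/1936))/7811 = 3073/1936.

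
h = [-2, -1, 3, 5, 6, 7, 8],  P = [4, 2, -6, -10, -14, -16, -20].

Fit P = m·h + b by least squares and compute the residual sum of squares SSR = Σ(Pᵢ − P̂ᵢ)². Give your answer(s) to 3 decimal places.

The normal equations are: 188·m + 26·b = -434;  26·m + 7·b = -60.
(Σh·h = 188, Σh = 26, Σ1 = 7, Σh·P = -434, ΣP = -60.)
Determinant 188·7 − 26² = 640.
m = ((-434)·7 − 26·(-60))/640 = -739/320; b = (188·(-60) − 26·(-434))/640 = 1/160.
Residuals: -5/8, -101/320, 59/64, 493/320, -3/20, 51/320, -49/32; SSR = 977/160.

SSR = 6.106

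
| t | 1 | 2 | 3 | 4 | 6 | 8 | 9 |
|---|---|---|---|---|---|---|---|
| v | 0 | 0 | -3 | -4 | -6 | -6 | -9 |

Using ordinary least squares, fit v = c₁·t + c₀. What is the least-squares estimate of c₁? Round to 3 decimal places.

The normal equations are: 211·c₁ + 33·c₀ = -190;  33·c₁ + 7·c₀ = -28.
(Σt·t = 211, Σt = 33, Σ1 = 7, Σt·v = -190, Σv = -28.)
Determinant 211·7 − 33² = 388.
c₁ = ((-190)·7 − 33·(-28))/388 = -203/194; c₀ = (211·(-28) − 33·(-190))/388 = 181/194.

c₁ = -1.046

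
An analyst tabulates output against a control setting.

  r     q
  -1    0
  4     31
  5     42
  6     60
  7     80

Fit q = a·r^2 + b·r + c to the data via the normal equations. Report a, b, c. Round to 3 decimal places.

a = 1.338, b = 1.896, c = 0.647

Compute the Gram sums: Σr^2·r^2 = 4579, Σr^2·r = 747, Σr^2 = 127, Σr·r = 127, Σr = 21, Σ1 = 5.
And Σr^2·q = 7626, Σr·q = 1254, Σq = 213.
Normal equations: [[4579, 747, 127]; [747, 127, 21]; [127, 21, 5]]·[a, b, c]ᵀ = [7626, 1254, 213]ᵀ.
Row-reducing yields a = 23013/17198, b = 32613/17198, c = 5565/8599.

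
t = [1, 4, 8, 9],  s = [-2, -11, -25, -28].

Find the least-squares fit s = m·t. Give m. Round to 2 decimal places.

With design matrix M, MᵀM = [[162]] and Mᵀs = [-498]ᵀ.
m = (-498)/162 = -3.07407.

m = -3.07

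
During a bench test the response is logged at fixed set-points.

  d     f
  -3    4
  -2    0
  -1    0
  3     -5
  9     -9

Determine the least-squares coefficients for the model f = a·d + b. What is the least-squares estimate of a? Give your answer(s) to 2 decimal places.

a = -0.99

Sums needed: Σd·d = 104, Σd = 6, Σ1 = 5.
Right-hand side: Σd·f = -108, Σf = -10.
AᵀA·[a, b]ᵀ = Aᵀf becomes [[104, 6]; [6, 5]]·[a, b]ᵀ = [-108, -10]ᵀ.
Eliminating b: 5·(row 1) − 6·(row 2) gives 484·a = 5·(-108) − 6·(-10) = -480, so a = -120/121.
Then b = ((-10) − 6·(-120/121))/5 = -98/121.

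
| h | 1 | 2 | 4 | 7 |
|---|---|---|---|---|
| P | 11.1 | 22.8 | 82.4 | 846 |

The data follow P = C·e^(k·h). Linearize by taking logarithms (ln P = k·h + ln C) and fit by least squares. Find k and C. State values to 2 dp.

k = 0.72, C = 5.24

Taking logs, ln P = k·h + ln C, so regress ln P on h.
Over the data: Σh = 14.0000, Σ(h)² = 70.0000, Σln P = 16.6858, Σh·ln P = 73.4904.
Normal system: [[70.0000, 14.0000]; [14.0000, 4]]·[k, ln C]ᵀ = [73.4904, 16.6858]ᵀ.
Solving (det = 84.0000): k = 0.71858, ln C = 1.65643, so C = exp(1.65643) = 5.24059.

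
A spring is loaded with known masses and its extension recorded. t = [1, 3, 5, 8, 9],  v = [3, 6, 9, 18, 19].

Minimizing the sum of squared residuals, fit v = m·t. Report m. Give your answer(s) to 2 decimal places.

Sums needed: Σt·t = 180.
And Σt·v = 381.
So XᵀX·[m]ᵀ = Xᵀv: [[180]]·[m]ᵀ = [381]ᵀ.
m = 381/180 = 2.11667.

m = 2.12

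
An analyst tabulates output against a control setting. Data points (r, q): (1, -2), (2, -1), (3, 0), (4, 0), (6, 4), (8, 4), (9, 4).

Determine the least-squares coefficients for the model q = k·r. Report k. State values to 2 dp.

k = 0.42

The normal system AᵀA·[k]ᵀ = Aᵀq is [[211]]·[k]ᵀ = [88]ᵀ.
Hence k = 88 / 211 ≈ 0.417062.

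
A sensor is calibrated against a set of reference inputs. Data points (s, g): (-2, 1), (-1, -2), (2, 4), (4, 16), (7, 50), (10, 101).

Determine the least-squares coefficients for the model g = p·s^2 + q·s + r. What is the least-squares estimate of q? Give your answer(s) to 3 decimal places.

q = 0.681

Normal-equation sums: Σs^2·s^2 = 12690, Σs^2·s = 1406, Σs^2 = 174, Σs·s = 174, Σs = 20, Σ1 = 6.
And Σs^2·g = 12824, Σs·g = 1432, Σg = 170.
Normal equations: [[12690, 1406, 174]; [1406, 174, 20]; [174, 20, 6]]·[p, q, r]ᵀ = [12824, 1432, 170]ᵀ.
Inverting the 3×3 Gram matrix, [p, q, r]ᵀ = [4733/4935, 1121/1645, -8642/4935]ᵀ.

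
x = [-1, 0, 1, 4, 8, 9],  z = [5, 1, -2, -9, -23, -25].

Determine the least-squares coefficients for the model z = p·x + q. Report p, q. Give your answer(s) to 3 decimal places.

From the data, Σx·x = 163, Σx = 21, Σ1 = 6.
Right-hand side: Σx·z = -452, Σz = -53.
Δ = 163·6 − 21² = 537.
p = ((-452)·6 − 21·(-53))/537 = -533/179; q = (163·(-53) − 21·(-452))/537 = 853/537.

p = -2.978, q = 1.588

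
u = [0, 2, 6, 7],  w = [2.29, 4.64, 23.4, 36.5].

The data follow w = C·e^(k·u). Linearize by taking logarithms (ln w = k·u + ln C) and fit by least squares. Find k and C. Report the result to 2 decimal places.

k = 0.40, C = 2.20

Let Y = ln w. Fitting Y = k·u + ln C by least squares:
Σu = 15.0000, Σ(u)² = 89.0000, Σln w = 9.1133, Σu·ln w = 47.1670.
Normal system: [[89.0000, 15.0000]; [15.0000, 4]]·[k, ln C]ᵀ = [47.1670, 9.1133]ᵀ.
Slope k = (n·Σu·ln w − Σu·Σln w)/(n·Σ(u)² − (Σu)²) = (4·47.1670 − 15.0000·9.1133)/131.0000 = 0.39671; ln C = (Σln w − k·Σu)/n = 0.79068, so C = exp(0.79068) = 2.20490.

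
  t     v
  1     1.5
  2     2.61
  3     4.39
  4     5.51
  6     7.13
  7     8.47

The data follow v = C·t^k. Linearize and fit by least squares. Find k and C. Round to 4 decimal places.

k = 0.8961, C = 1.5055

With ln vᵢ as the transformed response and ln tᵢ as the regressor:
Σln t = 6.9157, Σ(ln t)² = 10.6062, Σln v = 8.6516, Σln t·ln v = 12.3331.
Equations: 10.6062·k + 6.9157·ln C = 12.3331;  6.9157·k + 6·ln C = 8.6516.
Δ = 10.6062·6 − (6.9157)² = 15.8099; k = (12.3331·6 − 6.9157·8.6516)/15.8099 = 0.89606, ln C = (10.6062·8.6516 − 6.9157·12.3331)/15.8099 = 0.40911, so C = exp(0.40911) = 1.50548.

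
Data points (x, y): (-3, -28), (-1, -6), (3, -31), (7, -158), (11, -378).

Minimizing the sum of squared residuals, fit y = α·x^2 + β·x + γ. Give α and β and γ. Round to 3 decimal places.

Normal-equation sums: Σx^2·x^2 = 17205, Σx^2·x = 1673, Σx^2 = 189, Σx·x = 189, Σx = 17, Σ1 = 5.
Moment sums: Σx^2·y = -54017, Σx·y = -5267, Σy = -601.
Solving the 3×3 system (Gaussian elimination) gives α = -61317/20176, β = -3541/5044, γ = -4555/1552.

α = -3.039, β = -0.702, γ = -2.935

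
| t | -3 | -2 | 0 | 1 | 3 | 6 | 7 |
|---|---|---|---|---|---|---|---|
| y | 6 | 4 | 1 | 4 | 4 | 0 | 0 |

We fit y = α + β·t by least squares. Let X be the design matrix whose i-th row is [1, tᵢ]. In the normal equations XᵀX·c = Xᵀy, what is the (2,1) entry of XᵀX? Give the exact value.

12

Row 2 ↔ basis t, column 1 ↔ basis 1, so (XᵀX)_{2,1} = Σᵢ t = (-3)·(1) + (-2)·(1) + (0)·(1) + (1)·(1) + (3)·(1) + (6)·(1) + (7)·(1) = 12.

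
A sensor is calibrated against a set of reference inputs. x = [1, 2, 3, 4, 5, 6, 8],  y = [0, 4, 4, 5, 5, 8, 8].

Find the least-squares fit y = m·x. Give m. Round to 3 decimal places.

The normal equations are: 155·m = 177.
(Σx·x = 155, Σx·y = 177.)
Hence m = 177 / 155 ≈ 1.14194.

m = 1.142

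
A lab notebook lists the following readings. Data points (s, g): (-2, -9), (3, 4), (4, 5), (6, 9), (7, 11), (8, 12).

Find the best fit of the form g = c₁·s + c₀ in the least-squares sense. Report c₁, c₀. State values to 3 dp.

Forming XᵀX = [[178, 26]; [26, 6]] and Xᵀg = [277, 32]ᵀ gives XᵀX·[c₁, c₀]ᵀ = Xᵀg.
Eliminating c₀: 6·(row 1) − 26·(row 2) gives 392·c₁ = 6·277 − 26·32 = 830, so c₁ = 415/196.
Then c₀ = (32 − 26·(415/196))/6 = -753/196.

c₁ = 2.117, c₀ = -3.842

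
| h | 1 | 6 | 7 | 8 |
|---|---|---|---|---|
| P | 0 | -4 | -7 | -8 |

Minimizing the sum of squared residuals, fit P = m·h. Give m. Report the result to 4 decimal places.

Sums needed: Σh·h = 150.
And Σh·P = -137.
MᵀM·[m]ᵀ = MᵀP becomes [[150]]·[m]ᵀ = [-137]ᵀ.
Hence m = -137 / 150 ≈ -0.913333.

m = -0.9133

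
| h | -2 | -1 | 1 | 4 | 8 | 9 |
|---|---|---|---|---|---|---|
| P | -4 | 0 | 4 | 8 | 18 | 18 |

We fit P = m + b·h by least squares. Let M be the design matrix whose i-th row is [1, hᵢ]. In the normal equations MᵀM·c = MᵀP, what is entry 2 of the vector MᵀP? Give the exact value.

350

Entry 2 ↔ basis h, so (MᵀP)_{2} = Σᵢ (h)·Pᵢ = (-2)·(-4) + (-1)·(0) + (1)·(4) + (4)·(8) + (8)·(18) + (9)·(18) = 350.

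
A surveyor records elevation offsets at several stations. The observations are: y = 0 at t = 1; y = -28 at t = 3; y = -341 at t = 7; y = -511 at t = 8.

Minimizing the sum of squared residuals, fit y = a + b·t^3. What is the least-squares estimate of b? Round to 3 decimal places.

b = -0.997

Entries of MᵀM: Σ1 = 4, Σt^3 = 883, Σt^3·t^3 = 380523.
For Mᵀy: Σy = -880, Σt^3·y = -379351.
MᵀM·[a, b]ᵀ = Mᵀy becomes [[4, 883]; [883, 380523]]·[a, b]ᵀ = [-880, -379351]ᵀ.
Eliminating b: 380523·(row 1) − 883·(row 2) gives 742403·a = 380523·(-880) − 883·(-379351) = 106693, so a = 106693/742403.
Then b = ((-379351) − 883·(106693/742403))/380523 = -740364/742403.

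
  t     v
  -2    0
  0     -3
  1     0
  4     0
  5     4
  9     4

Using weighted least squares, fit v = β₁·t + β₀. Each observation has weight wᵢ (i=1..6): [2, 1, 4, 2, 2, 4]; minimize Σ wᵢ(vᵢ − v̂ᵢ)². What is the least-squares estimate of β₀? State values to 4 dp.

β₀ = -0.3453

Normal-equation sums: Σwᵢ·t·t = 418, Σwᵢ·t = 54, Σwᵢ·1 = 15.
And Σwᵢ·t·v = 184, Σwᵢ·v = 21.
XᵀWX·[β₁, β₀]ᵀ = XᵀWv becomes [[418, 54]; [54, 15]]·[β₁, β₀]ᵀ = [184, 21]ᵀ.
Determinant 418·15 − 54² = 3354.
β₁ = (184·15 − 54·21)/3354 = 271/559; β₀ = (418·21 − 54·184)/3354 = -193/559.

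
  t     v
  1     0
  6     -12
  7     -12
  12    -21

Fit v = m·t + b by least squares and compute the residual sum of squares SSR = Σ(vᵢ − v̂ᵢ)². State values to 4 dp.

Sums needed: Σt·t = 230, Σt = 26, Σ1 = 4.
Moment sums: Σt·v = -408, Σv = -45.
MᵀM·[m, b]ᵀ = Mᵀv becomes [[230, 26]; [26, 4]]·[m, b]ᵀ = [-408, -45]ᵀ.
det = 230·4 − 26² = 244.
m = ((-408)·4 − 26·(-45))/244 = -231/122; b = (230·(-45) − 26·(-408))/244 = 129/122.
Residuals: 51/61, -207/122, 12/61, 81/122; SSR = 495/122.

SSR = 4.0574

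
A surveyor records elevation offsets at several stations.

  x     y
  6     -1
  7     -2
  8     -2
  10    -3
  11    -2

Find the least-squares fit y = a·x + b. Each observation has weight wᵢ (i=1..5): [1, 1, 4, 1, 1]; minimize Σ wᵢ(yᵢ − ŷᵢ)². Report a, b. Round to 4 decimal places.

Forming AᵀWA = [[562, 66]; [66, 8]] and AᵀWy = [-136, -16]ᵀ gives AᵀWA·[a, b]ᵀ = AᵀWy.
Δ = 562·8 − 66² = 140.
a = ((-136)·8 − 66·(-16))/140 = -8/35; b = (562·(-16) − 66·(-136))/140 = -4/35.

a = -0.2286, b = -0.1143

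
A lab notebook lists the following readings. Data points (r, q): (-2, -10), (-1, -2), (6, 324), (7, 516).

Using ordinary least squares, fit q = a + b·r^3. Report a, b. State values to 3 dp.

a = 0.616, b = 1.501

XᵀX·[a, b]ᵀ = Xᵀq reads: 4·a + 550·b = 828;  550·a + 164370·b = 247054.
(Σ1 = 4, Σr^3 = 550, Σr^3·r^3 = 164370, Σq = 828, Σr^3·q = 247054.)
Eliminating b: 164370·(row 1) − 550·(row 2) gives 354980·a = 164370·828 − 550·247054 = 218660, so a = 10933/17749.
Then b = (247054 − 550·(10933/17749))/164370 = 133204/88745.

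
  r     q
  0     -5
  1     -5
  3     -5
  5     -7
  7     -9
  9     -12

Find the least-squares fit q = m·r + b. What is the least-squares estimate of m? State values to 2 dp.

MᵀM·[m, b]ᵀ = Mᵀq reads: 165·m + 25·b = -226;  25·m + 6·b = -43.
(Σr·r = 165, Σr = 25, Σ1 = 6, Σr·q = -226, Σq = -43.)
Δ = 165·6 − 25² = 365.
m = ((-226)·6 − 25·(-43))/365 = -281/365; b = (165·(-43) − 25·(-226))/365 = -289/73.

m = -0.77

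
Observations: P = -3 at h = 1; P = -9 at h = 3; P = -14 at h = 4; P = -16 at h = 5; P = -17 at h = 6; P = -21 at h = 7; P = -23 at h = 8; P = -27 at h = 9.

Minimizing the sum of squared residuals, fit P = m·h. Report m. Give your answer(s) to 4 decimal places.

Forming XᵀX = [[281]] and XᵀP = [-842]ᵀ gives XᵀX·[m]ᵀ = XᵀP.
Hence m = -842 / 281 ≈ -2.99644.

m = -2.9964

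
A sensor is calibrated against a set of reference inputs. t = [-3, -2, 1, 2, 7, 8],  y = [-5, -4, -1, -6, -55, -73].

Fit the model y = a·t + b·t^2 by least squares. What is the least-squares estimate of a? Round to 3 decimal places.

From the data, Σt·t = 131, Σt·t^2 = 829, Σt^2·t^2 = 6611.
Moment sums: Σt·y = -959, Σt^2·y = -7453.
Normal equations: [[131, 829]; [829, 6611]]·[a, b]ᵀ = [-959, -7453]ᵀ.
Eliminating b: 6611·(row 1) − 829·(row 2) gives 178800·a = 6611·(-959) − 829·(-7453) = -161412, so a = -13451/14900.
Then b = ((-7453) − 829·(-13451/14900))/6611 = -15111/14900.

a = -0.903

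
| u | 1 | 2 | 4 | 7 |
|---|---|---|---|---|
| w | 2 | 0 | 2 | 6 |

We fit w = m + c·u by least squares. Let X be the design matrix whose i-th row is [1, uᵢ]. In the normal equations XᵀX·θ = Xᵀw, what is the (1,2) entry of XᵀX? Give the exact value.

Row 1 ↔ basis 1, column 2 ↔ basis u, so (XᵀX)_{1,2} = Σᵢ u = (1)·(1) + (1)·(2) + (1)·(4) + (1)·(7) = 14.

14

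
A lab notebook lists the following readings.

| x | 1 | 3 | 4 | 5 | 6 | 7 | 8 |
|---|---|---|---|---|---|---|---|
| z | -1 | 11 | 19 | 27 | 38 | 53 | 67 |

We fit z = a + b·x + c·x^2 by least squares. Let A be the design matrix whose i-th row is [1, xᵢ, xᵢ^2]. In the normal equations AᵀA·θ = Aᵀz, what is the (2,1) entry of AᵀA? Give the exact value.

34

Row 2 ↔ basis x, column 1 ↔ basis 1, so (AᵀA)_{2,1} = Σᵢ x = (1)·(1) + (3)·(1) + (4)·(1) + (5)·(1) + (6)·(1) + (7)·(1) + (8)·(1) = 34.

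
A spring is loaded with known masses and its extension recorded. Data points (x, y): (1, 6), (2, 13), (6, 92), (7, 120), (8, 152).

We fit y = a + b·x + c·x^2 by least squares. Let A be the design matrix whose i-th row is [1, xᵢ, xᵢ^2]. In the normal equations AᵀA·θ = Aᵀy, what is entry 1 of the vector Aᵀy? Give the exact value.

383

Entry 1 ↔ basis 1, so (Aᵀy)_{1} = Σᵢ yᵢ = (1)·(6) + (1)·(13) + (1)·(92) + (1)·(120) + (1)·(152) = 383.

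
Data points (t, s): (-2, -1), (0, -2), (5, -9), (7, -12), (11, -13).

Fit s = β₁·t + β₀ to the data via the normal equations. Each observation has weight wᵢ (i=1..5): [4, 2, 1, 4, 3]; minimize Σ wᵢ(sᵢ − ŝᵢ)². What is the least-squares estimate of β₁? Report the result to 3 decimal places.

From the data, Σwᵢ·t·t = 600, Σwᵢ·t = 58, Σwᵢ·1 = 14.
For MᵀWs: Σwᵢ·t·s = -802, Σwᵢ·s = -104.
MᵀWM·[β₁, β₀]ᵀ = MᵀWs becomes [[600, 58]; [58, 14]]·[β₁, β₀]ᵀ = [-802, -104]ᵀ.
Eliminating β₀: 14·(row 1) − 58·(row 2) gives 5036·β₁ = 14·(-802) − 58·(-104) = -5196, so β₁ = -1299/1259.
Then β₀ = ((-104) − 58·(-1299/1259))/14 = -3971/1259.

β₁ = -1.032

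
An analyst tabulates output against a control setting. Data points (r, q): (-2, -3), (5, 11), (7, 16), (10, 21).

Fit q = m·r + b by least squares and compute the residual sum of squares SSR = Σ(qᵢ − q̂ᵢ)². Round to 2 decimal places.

SSR = 0.70

The normal system AᵀA·[m, b]ᵀ = Aᵀq is [[178, 20]; [20, 4]]·[m, b]ᵀ = [383, 45]ᵀ.
Eliminating b: 4·(row 1) − 20·(row 2) gives 312·m = 4·383 − 20·45 = 632, so m = 79/39.
Then b = (45 − 20·(79/39))/4 = 175/156.
Residuals: -11/156, -1/4, 109/156, -59/156; SSR = 109/156.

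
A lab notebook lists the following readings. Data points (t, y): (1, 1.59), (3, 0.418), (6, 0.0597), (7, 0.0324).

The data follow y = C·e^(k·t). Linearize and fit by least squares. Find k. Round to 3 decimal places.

k = -0.650

Let Y = ln y. Fitting Y = k·t + ln C by least squares:
AᵀA = [[95.0000, 17.0000]; [17.0000, 4]], rhs = [-43.0708, -6.6566]ᵀ  (here Σt = 17.0000, Σ(t)² = 95.0000, Σln y = -6.6566, Σt·ln y = -43.0708).
Solving (det = 91.0000): k = -0.64969, ln C = 1.09704.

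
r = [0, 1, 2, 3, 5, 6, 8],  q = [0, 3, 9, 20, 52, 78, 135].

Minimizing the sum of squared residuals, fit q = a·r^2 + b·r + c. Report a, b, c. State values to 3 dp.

From the data, Σr^2·r^2 = 6115, Σr^2·r = 889, Σr^2 = 139, Σr·r = 139, Σr = 25, Σ1 = 7.
Right-hand side: Σr^2·q = 12967, Σr·q = 1889, Σq = 297.
So AᵀA·[a, b, c]ᵀ = Aᵀq: [[6115, 889, 139]; [889, 139, 25]; [139, 25, 7]]·[a, b, c]ᵀ = [12967, 1889, 297]ᵀ.
Inverting the 3×3 Gram matrix, [a, b, c]ᵀ = [639/308, 257/924, 5/21]ᵀ.

a = 2.075, b = 0.278, c = 0.238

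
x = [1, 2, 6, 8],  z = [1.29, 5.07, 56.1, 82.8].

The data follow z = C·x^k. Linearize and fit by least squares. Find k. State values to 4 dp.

k = 2.0476

With ln zᵢ as the transformed response and ln xᵢ as the regressor:
XᵀX = [[8.0149, 4.5643]; [4.5643, 4]], rhs = [17.5246, 10.3215]ᵀ  (here Σln x = 4.5643, Σ(ln x)² = 8.0149, Σln z = 10.3215, Σln x·ln z = 17.5246).
Solving (det = 11.2265): k = 2.04759, ln C = 0.24391.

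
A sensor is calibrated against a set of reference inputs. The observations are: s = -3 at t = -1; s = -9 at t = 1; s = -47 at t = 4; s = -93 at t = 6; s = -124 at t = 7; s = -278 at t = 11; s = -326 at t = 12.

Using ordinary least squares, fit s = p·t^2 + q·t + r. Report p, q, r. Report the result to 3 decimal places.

p = -1.986, q = -3.054, r = -3.874

Entries of AᵀA: Σt^2·t^2 = 39332, Σt^2·t = 3682, Σt^2 = 368, Σt·t = 368, Σt = 40, Σ1 = 7.
And Σt^2·s = -90770, Σt·s = -8590, Σs = -880.
AᵀA·[p, q, r]ᵀ = Aᵀs becomes [[39332, 3682, 368]; [3682, 368, 40]; [368, 40, 7]]·[p, q, r]ᵀ = [-90770, -8590, -880]ᵀ.
Solving the 3×3 system (Gaussian elimination) gives p = -339245/170851, q = -521825/170851, r = -661960/170851.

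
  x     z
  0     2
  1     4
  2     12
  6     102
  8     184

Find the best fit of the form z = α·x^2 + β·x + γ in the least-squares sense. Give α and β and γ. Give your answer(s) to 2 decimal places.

α = 3.00, β = -1.30, γ = 2.23

Normal-equation sums: Σx^2·x^2 = 5409, Σx^2·x = 737, Σx^2 = 105, Σx·x = 105, Σx = 17, Σ1 = 5.
Moment sums: Σx^2·z = 15500, Σx·z = 2112, Σz = 304.
Solving the 3×3 system (Gaussian elimination) gives α = 6401/2134, β = -2777/2134, γ = 2384/1067.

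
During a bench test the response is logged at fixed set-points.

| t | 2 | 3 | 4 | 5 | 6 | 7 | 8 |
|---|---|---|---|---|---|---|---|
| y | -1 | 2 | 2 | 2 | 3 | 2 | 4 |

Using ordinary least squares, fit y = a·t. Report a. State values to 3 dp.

Setting ∂/∂a … = 0 gives: 203·a = 86.
Hence a = 86 / 203 ≈ 0.423645.

a = 0.424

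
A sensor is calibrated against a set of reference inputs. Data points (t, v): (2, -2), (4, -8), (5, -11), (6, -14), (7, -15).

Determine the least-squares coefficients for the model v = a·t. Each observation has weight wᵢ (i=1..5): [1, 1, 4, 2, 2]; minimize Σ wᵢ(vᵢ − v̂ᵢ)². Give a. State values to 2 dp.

a = -2.19

Setting ∂/∂a … = 0 gives: 290·a = -634.
a = (-634)/290 = -2.18621.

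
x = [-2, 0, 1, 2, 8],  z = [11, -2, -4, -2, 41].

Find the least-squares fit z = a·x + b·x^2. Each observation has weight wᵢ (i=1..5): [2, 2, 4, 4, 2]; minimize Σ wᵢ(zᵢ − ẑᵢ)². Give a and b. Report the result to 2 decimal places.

a = -3.49, b = 1.08

Forming AᵀWA = [[156, 1044]; [1044, 8292]] and AᵀWz = [580, 5288]ᵀ gives AᵀWA·[a, b]ᵀ = AᵀWz.
Determinant 156·8292 − 1044² = 203616.
a = (580·8292 − 1044·5288)/203616 = -2117/606; b = (156·5288 − 1044·580)/203616 = 653/606.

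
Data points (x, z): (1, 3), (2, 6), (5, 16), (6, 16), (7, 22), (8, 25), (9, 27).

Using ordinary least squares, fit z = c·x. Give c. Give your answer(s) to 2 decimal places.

c = 3.03

From the data, Σx·x = 260.
And Σx·z = 788.
c = 788/260 = 3.03077.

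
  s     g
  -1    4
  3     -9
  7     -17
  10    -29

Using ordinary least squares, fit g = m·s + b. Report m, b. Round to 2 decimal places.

Forming MᵀM = [[159, 19]; [19, 4]] and Mᵀg = [-440, -51]ᵀ gives MᵀM·[m, b]ᵀ = Mᵀg.
Eliminating b: 4·(row 1) − 19·(row 2) gives 275·m = 4·(-440) − 19·(-51) = -791, so m = -791/275.
Then b = ((-51) − 19·(-791/275))/4 = 251/275.

m = -2.88, b = 0.91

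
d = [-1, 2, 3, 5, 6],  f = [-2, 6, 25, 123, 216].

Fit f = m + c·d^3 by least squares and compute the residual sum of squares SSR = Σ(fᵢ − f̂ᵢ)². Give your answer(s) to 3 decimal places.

SSR = 1.986

With design matrix M, MᵀM = [[5, 375]; [375, 63075]] and Mᵀf = [368, 62756]ᵀ.
Eliminating c: 63075·(row 1) − 375·(row 2) gives 174750·m = 63075·368 − 375·62756 = -321900, so m = -2146/1165.
Then c = (62756 − 375·(-2146/1165))/63075 = 17578/17475.
Residuals: 14818/17475, -3584/17475, -1847/5825, -3127/3495, 3314/5825; SSR = 34702/17475.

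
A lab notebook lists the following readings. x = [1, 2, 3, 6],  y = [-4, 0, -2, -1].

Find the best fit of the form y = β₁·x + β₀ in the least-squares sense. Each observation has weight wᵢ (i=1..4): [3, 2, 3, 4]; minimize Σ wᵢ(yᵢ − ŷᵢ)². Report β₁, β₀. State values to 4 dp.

From the data, Σwᵢ·x·x = 182, Σwᵢ·x = 40, Σwᵢ·1 = 12.
Moment sums: Σwᵢ·x·y = -54, Σwᵢ·y = -22.
Normal equations: [[182, 40]; [40, 12]]·[β₁, β₀]ᵀ = [-54, -22]ᵀ.
Determinant 182·12 − 40² = 584.
β₁ = ((-54)·12 − 40·(-22))/584 = 29/73; β₀ = (182·(-22) − 40·(-54))/584 = -461/146.

β₁ = 0.3973, β₀ = -3.1575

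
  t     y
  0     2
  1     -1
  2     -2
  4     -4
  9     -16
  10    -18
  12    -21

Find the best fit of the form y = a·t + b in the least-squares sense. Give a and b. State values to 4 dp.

The normal system AᵀA·[a, b]ᵀ = Aᵀy is [[346, 38]; [38, 7]]·[a, b]ᵀ = [-597, -60]ᵀ.
Eliminating b: 7·(row 1) − 38·(row 2) gives 978·a = 7·(-597) − 38·(-60) = -1899, so a = -633/326.
Then b = ((-60) − 38·(-633/326))/7 = 321/163.

a = -1.9417, b = 1.9693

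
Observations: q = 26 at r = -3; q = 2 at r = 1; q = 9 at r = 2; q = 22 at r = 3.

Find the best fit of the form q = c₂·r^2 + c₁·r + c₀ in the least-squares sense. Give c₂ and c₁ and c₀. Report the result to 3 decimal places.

c₂ = 2.676, c₁ = -0.683, c₀ = -0.126

Entries of MᵀM: Σr^2·r^2 = 179, Σr^2·r = 9, Σr^2 = 23, Σr·r = 23, Σr = 3, Σ1 = 4.
For Mᵀq: Σr^2·q = 470, Σr·q = 8, Σq = 59.
MᵀM·[c₂, c₁, c₀]ᵀ = Mᵀq becomes [[179, 9, 23]; [9, 23, 3]; [23, 3, 4]]·[c₂, c₁, c₀]ᵀ = [470, 8, 59]ᵀ.
Row-reducing yields c₂ = 1207/451, c₁ = -28/41, c₀ = -57/451.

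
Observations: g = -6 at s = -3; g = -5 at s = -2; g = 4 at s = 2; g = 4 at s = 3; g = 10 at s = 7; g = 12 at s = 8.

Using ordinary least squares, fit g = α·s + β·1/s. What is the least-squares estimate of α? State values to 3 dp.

Setting ∂/∂α … = 0 gives: 139·α + 6·β = 214;  6·α + (21401/28224)·β = 226/21.
Eliminating β: (21401/28224)·(row 1) − 6·(row 2) gives (1958675/28224)·α = (21401/28224)·214 − 6·(226/21) = 1378675/14112, so α = 110294/78347.
Then β = ((226/21) − 6·(110294/78347))/(21401/28224) = 239232/78347.

α = 1.408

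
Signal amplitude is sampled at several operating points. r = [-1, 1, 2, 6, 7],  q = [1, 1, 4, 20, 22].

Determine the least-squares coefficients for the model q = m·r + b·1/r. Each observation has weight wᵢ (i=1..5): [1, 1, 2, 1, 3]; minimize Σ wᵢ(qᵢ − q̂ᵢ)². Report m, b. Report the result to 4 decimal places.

m = 3.2458, b = -3.5553

Entries of XᵀWX: Σwᵢ·r·r = 193, Σwᵢ·r·1/r = 8, Σwᵢ·1/r·1/r = 4567/1764.
And Σwᵢ·r·q = 598, Σwᵢ·1/r·q = 352/21.
Eliminating b: (4567/1764)·(row 1) − 8·(row 2) gives (768535/1764)·m = (4567/1764)·598 − 8·(352/21) = 1247261/882, so m = 2494522/768535.
Then b = ((352/21) − 8·(2494522/768535))/(4567/1764) = -2732352/768535.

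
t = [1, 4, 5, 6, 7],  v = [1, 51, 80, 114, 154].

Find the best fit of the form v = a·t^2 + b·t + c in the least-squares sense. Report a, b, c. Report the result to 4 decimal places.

a = 2.9165, b = 2.1866, c = -4.1381

With design matrix X, XᵀX = [[4579, 749, 127]; [749, 127, 23]; [127, 23, 5]] and Xᵀv = [14467, 2367, 400]ᵀ.
Solving the 3×3 system (Gaussian elimination) gives a = 11147/3822, b = 8357/3822, c = -2636/637.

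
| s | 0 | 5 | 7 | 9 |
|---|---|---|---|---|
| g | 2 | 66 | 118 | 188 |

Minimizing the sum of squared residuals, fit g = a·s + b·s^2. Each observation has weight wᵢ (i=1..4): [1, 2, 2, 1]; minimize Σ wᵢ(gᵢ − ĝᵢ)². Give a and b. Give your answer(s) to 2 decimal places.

The normal equations are: 229·a + 1665·b = 4004;  1665·a + 12613·b = 30092.
(Σwᵢ·s·s = 229, Σwᵢ·s·s^2 = 1665, Σwᵢ·s^2·s^2 = 12613, Σwᵢ·s·g = 4004, Σwᵢ·s^2·g = 30092.)
Eliminating b: 12613·(row 1) − 1665·(row 2) gives 116152·a = 12613·4004 − 1665·30092 = 399272, so a = 49909/14519.
Then b = (30092 − 1665·(49909/14519))/12613 = 28051/14519.

a = 3.44, b = 1.93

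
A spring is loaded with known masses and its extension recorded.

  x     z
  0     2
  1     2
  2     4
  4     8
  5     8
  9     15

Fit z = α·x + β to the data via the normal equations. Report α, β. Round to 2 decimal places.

Entries of AᵀA: Σx·x = 127, Σx = 21, Σ1 = 6.
Moment sums: Σx·z = 217, Σz = 39.
So AᵀA·[α, β]ᵀ = Aᵀz: [[127, 21]; [21, 6]]·[α, β]ᵀ = [217, 39]ᵀ.
det = 127·6 − 21² = 321.
α = (217·6 − 21·39)/321 = 161/107; β = (127·39 − 21·217)/321 = 132/107.

α = 1.50, β = 1.23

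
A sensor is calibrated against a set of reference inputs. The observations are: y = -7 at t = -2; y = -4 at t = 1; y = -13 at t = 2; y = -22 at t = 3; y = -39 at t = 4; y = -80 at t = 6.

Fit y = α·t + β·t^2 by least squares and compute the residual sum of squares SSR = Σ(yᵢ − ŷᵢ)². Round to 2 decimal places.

The normal equations are: 70·α + 308·β = -718;  308·α + 1666·β = -3786.
Determinant 70·1666 − 308² = 21756.
α = ((-718)·1666 − 308·(-3786))/21756 = -1075/777; β = (70·(-3786) − 308·(-718))/21756 = -1567/777.
Residuals: -1321/777, -466/777, -561/259, 78/259, -133/111, 234/259; SSR = 7991/777.

SSR = 10.28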